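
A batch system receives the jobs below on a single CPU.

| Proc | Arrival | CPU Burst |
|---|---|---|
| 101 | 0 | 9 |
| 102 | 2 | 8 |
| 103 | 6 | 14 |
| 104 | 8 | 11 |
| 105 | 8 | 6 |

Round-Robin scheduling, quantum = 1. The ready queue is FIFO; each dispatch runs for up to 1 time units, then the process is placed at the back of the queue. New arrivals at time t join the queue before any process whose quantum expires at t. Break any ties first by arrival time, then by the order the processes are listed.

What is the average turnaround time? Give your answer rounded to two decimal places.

32.60

Schedule: | 101 0-2 | 102 2-3 | 101 3-4 | 102 4-5 | 101 5-6 | 102 6-7 | 103 7-8 | 101 8-9 | 102 9-10 | 104 10-11 | 105 11-12 | 103 12-13 | 101 13-14 | 102 14-15 | 104 15-16 | 105 16-17 | 103 17-18 | 101 18-19 | 102 19-20 | 104 20-21 | 105 21-22 | 103 22-23 | 101 23-24 | 102 24-25 | 104 25-26 | 105 26-27 | 103 27-28 | 101 28-29 | 102 29-30 | 104 30-31 | 105 31-32 | 103 32-33 | 104 33-34 | 105 34-35 | 103 35-36 | 104 36-37 | 103 37-38 | 104 38-39 | 103 39-40 | 104 40-41 | 103 41-42 | 104 42-43 | 103 43-44 | 104 44-45 | 103 45-48 |
Completion: 101=29  102=30  103=48  104=45  105=35
Turnaround times: 101=29, 102=28, 103=42, 104=37, 105=27
Average turnaround = (29+28+42+37+27) / 5 = 163/5 = 32.60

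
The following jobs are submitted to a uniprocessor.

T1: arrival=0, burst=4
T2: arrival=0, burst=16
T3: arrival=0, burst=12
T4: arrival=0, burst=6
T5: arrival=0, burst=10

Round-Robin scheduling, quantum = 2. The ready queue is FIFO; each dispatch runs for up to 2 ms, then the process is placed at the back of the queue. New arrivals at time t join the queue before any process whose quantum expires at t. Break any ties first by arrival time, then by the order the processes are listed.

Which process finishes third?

T5

Gantt: | T1 0-2 | T2 2-4 | T3 4-6 | T4 6-8 | T5 8-10 | T1 10-12 | T2 12-14 | T3 14-16 | T4 16-18 | T5 18-20 | T2 20-22 | T3 22-24 | T4 24-26 | T5 26-28 | T2 28-30 | T3 30-32 | T5 32-34 | T2 34-36 | T3 36-38 | T5 38-40 | T2 40-42 | T3 42-44 | T2 44-48 |
Completion: T1=12  T2=48  T3=44  T4=26  T5=40
Turnaround (C−A): T1=12  T2=48  T3=44  T4=26  T5=40
Finish order: T1 → T4 → T5 → T3 → T2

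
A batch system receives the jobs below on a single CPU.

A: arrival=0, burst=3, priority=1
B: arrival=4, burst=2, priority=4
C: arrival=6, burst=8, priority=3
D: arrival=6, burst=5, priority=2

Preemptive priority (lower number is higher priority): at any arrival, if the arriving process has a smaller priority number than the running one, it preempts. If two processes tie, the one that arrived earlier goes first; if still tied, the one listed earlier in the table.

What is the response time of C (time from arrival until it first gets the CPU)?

Gantt: | A 0-3 | idle 3-4 | B 4-6 | D 6-11 | C 11-19 |
Completion: A=3  B=6  C=19  D=11
Response(C) = first start − arrival = 11 − 6 = 5

5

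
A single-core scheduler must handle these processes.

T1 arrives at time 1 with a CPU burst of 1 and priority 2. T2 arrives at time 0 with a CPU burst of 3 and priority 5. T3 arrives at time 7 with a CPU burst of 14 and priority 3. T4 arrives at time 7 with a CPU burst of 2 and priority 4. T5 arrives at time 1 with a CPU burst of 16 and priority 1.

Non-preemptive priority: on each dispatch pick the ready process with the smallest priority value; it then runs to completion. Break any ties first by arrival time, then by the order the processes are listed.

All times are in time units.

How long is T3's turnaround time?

27

Timeline: | T2 0-3 | T5 3-19 | T1 19-20 | T3 20-34 | T4 34-36 |
Completion: T1=20  T2=3  T3=34  T4=36  T5=19
Turnaround (C−A): T1=19  T2=3  T3=27  T4=29  T5=18
Turnaround(T3) = completion − arrival = 34 − 7 = 27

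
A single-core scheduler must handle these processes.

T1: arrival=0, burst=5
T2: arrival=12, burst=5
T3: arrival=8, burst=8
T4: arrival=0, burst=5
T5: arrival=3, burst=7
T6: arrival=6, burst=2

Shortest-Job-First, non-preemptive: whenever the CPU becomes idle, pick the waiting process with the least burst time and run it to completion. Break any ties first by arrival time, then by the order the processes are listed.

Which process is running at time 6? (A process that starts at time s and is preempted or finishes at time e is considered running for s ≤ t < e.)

Timeline: | T1 0-5 | T4 5-10 | T6 10-12 | T2 12-17 | T5 17-24 | T3 24-32 |
Completion: T1=5  T2=17  T3=32  T4=10  T5=24  T6=12
Turnaround (C−A): T1=5  T2=5  T3=24  T4=10  T5=21  T6=6

T4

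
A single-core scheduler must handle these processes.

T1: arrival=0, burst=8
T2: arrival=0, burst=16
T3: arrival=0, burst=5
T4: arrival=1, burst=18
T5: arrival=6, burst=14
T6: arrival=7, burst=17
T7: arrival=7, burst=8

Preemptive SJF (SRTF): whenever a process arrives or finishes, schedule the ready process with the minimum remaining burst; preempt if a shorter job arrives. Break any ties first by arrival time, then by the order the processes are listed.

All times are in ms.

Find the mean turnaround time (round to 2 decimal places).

Schedule: | T3 0-5 | T1 5-13 | T7 13-21 | T5 21-35 | T2 35-51 | T6 51-68 | T4 68-86 |
Completion: T1=13  T2=51  T3=5  T4=86  T5=35  T6=68  T7=21
Turnaround times: T1=13, T2=51, T3=5, T4=85, T5=29, T6=61, T7=14
Average turnaround = (13+51+5+85+29+61+14) / 7 = 258/7 = 36.86

36.86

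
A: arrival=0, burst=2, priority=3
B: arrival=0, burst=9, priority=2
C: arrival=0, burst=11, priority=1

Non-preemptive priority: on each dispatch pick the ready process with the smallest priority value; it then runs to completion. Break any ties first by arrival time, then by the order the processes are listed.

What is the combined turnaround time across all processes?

Gantt: | C 0-11 | B 11-20 | A 20-22 |
Completion: A=22  B=20  C=11
Turnaround (C−A): A=22  B=20  C=11
Turnaround = completion − arrival: A=22, B=20, C=11
Total turnaround = 22 + 20 + 11 = 53

53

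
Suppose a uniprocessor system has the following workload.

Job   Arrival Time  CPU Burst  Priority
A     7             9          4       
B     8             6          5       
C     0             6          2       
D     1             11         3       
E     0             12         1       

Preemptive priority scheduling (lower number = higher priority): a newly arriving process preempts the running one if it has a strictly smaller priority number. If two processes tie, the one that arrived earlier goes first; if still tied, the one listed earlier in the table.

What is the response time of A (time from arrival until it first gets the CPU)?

Schedule: | E 0-12 | C 12-18 | D 18-29 | A 29-38 | B 38-44 |
Completion: A=38  B=44  C=18  D=29  E=12
Response(A) = first start − arrival = 29 − 7 = 22

22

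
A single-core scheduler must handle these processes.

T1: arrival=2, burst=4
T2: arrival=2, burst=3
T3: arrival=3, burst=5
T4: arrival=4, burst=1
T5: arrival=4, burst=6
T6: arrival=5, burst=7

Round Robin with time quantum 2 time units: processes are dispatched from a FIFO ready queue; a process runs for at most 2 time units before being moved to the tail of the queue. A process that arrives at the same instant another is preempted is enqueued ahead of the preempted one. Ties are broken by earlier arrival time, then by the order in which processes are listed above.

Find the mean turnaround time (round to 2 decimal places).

15.67

Schedule: | idle 0-2 | T1 2-4 | T2 4-6 | T3 6-8 | T4 8-9 | T5 9-11 | T1 11-13 | T6 13-15 | T2 15-16 | T3 16-18 | T5 18-20 | T6 20-22 | T3 22-23 | T5 23-25 | T6 25-28 |
Completion: T1=13  T2=16  T3=23  T4=9  T5=25  T6=28
Turnaround (C−A): T1=11  T2=14  T3=20  T4=5  T5=21  T6=23
Turnaround times: T1=11, T2=14, T3=20, T4=5, T5=21, T6=23
Average turnaround = (11+14+20+5+21+23) / 6 = 94/6 = 15.67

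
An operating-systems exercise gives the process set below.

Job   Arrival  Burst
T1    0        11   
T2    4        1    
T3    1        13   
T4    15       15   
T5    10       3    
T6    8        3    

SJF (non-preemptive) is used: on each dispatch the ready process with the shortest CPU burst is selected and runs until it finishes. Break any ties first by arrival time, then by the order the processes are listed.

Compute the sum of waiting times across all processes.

Timeline: | T1 0-11 | T2 11-12 | T6 12-15 | T5 15-18 | T3 18-31 | T4 31-46 |
Completion: T1=11  T2=12  T3=31  T4=46  T5=18  T6=15
Turnaround (C−A): T1=11  T2=8  T3=30  T4=31  T5=8  T6=7
Waiting = turnaround − burst: T1=0, T2=7, T3=17, T4=16, T5=5, T6=4
Total waiting = 0 + 7 + 17 + 16 + 5 + 4 = 49

49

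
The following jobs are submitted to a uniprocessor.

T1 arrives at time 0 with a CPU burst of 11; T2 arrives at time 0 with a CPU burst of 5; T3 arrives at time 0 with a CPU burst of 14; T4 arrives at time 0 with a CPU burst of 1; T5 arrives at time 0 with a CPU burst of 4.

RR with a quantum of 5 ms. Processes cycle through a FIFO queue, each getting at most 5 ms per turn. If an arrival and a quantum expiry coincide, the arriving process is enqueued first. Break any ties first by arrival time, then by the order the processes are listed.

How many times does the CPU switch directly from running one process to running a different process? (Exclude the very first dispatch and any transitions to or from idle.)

Timeline: | T1 0-5 | T2 5-10 | T3 10-15 | T4 15-16 | T5 16-20 | T1 20-25 | T3 25-30 | T1 30-31 | T3 31-35 |
Completion: T1=31  T2=10  T3=35  T4=16  T5=20
Turnaround (C−A): T1=31  T2=10  T3=35  T4=16  T5=20

8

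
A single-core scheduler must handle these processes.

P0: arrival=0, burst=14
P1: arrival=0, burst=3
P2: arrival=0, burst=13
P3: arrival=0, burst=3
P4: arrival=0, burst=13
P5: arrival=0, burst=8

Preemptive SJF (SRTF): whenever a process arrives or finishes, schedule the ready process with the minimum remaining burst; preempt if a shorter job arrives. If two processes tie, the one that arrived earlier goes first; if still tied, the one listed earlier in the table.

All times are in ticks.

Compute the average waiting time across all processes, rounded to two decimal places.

15.00

Schedule: | P1 0-3 | P3 3-6 | P5 6-14 | P2 14-27 | P4 27-40 | P0 40-54 |
Completion: P0=54  P1=3  P2=27  P3=6  P4=40  P5=14
Waiting times: P0=40, P1=0, P2=14, P3=3, P4=27, P5=6
Average waiting = (40+0+14+3+27+6) / 6 = 90/6 = 15.00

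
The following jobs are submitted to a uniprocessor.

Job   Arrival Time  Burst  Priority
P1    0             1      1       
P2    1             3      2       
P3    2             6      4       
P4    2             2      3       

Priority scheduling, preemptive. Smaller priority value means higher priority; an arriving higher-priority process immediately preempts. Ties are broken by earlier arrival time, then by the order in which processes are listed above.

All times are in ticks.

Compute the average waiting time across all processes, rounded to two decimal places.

1.50

Schedule: | P1 0-1 | P2 1-4 | P4 4-6 | P3 6-12 |
Completion: P1=1  P2=4  P3=12  P4=6
Waiting times: P1=0, P2=0, P3=4, P4=2
Average waiting = (0+0+4+2) / 4 = 6/4 = 1.50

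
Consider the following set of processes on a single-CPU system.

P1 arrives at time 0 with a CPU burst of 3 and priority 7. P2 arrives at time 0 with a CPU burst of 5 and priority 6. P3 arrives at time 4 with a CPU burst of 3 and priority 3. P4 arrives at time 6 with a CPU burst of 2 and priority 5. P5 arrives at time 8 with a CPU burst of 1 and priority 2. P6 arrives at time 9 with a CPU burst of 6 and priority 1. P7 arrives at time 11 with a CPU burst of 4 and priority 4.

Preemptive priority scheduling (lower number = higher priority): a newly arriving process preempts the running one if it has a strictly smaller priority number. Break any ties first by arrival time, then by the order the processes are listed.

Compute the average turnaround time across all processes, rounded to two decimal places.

Schedule: | P2 0-4 | P3 4-7 | P4 7-8 | P5 8-9 | P6 9-15 | P7 15-19 | P4 19-20 | P2 20-21 | P1 21-24 |
Completion: P1=24  P2=21  P3=7  P4=20  P5=9  P6=15  P7=19
Turnaround times: P1=24, P2=21, P3=3, P4=14, P5=1, P6=6, P7=8
Average turnaround = (24+21+3+14+1+6+8) / 7 = 77/7 = 11.00

11.00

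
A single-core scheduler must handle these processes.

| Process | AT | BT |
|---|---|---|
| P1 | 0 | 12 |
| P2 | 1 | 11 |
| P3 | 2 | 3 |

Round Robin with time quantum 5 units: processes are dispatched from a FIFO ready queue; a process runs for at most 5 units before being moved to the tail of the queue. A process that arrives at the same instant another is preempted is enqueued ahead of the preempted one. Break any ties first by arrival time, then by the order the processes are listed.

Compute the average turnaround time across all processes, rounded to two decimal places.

20.33

Schedule: | P1 0-5 | P2 5-10 | P3 10-13 | P1 13-18 | P2 18-23 | P1 23-25 | P2 25-26 |
Completion: P1=25  P2=26  P3=13
Turnaround (C−A): P1=25  P2=25  P3=11
Turnaround times: P1=25, P2=25, P3=11
Average turnaround = (25+25+11) / 3 = 61/3 = 20.33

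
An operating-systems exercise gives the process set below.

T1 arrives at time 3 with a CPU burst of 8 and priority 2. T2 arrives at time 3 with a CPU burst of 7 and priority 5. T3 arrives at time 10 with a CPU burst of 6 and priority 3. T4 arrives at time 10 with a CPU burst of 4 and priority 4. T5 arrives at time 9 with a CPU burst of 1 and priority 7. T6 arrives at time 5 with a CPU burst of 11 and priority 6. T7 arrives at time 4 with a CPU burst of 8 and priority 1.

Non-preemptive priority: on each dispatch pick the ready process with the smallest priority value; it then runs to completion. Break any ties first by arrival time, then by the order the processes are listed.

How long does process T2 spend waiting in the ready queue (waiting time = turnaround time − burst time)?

Timeline: | idle 0-3 | T1 3-11 | T7 11-19 | T3 19-25 | T4 25-29 | T2 29-36 | T6 36-47 | T5 47-48 |
Completion: T1=11  T2=36  T3=25  T4=29  T5=48  T6=47  T7=19
Turnaround (C−A): T1=8  T2=33  T3=15  T4=19  T5=39  T6=42  T7=15
Waiting(T2) = turnaround − burst = 33 − 7 = 26

26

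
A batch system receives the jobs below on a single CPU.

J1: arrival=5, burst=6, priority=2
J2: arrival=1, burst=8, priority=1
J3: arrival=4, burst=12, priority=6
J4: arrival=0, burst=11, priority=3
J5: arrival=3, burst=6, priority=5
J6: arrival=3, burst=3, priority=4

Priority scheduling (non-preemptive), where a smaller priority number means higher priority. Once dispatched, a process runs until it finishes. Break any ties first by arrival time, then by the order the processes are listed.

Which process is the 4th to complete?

J6

Timeline: | J4 0-11 | J2 11-19 | J1 19-25 | J6 25-28 | J5 28-34 | J3 34-46 |
Completion: J1=25  J2=19  J3=46  J4=11  J5=34  J6=28
Turnaround (C−A): J1=20  J2=18  J3=42  J4=11  J5=31  J6=25
Finish order: J4 → J2 → J1 → J6 → J5 → J3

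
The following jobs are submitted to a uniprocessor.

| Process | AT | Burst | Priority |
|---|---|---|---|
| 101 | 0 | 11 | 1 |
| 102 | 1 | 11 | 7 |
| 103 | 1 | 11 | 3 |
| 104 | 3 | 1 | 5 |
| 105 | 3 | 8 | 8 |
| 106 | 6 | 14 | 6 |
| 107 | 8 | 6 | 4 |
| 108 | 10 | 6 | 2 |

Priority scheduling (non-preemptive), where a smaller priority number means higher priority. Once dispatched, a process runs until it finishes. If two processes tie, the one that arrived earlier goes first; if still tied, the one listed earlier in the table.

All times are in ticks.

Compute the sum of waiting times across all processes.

Schedule: | 101 0-11 | 108 11-17 | 103 17-28 | 107 28-34 | 104 34-35 | 106 35-49 | 102 49-60 | 105 60-68 |
Completion: 101=11  102=60  103=28  104=35  105=68  106=49  107=34  108=17
Waiting = turnaround − burst: 101=0, 102=48, 103=16, 104=31, 105=57, 106=29, 107=20, 108=1
Total waiting = 0 + 48 + 16 + 31 + 57 + 29 + 20 + 1 = 202

202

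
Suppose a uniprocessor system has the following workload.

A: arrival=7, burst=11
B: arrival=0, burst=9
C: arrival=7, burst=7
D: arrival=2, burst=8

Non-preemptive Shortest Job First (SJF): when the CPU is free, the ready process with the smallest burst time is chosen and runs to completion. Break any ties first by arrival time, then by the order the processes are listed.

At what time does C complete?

16

Gantt: | B 0-9 | C 9-16 | D 16-24 | A 24-35 |
Completion: A=35  B=9  C=16  D=24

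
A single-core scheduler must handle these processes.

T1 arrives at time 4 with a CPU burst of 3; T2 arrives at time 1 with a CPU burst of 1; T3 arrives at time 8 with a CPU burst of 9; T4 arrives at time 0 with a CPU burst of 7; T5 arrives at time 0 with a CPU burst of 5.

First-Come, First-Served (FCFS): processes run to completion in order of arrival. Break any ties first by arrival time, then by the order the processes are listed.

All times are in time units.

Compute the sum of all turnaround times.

60

Timeline: | T4 0-7 | T5 7-12 | T2 12-13 | T1 13-16 | T3 16-25 |
Completion: T1=16  T2=13  T3=25  T4=7  T5=12
Turnaround (C−A): T1=12  T2=12  T3=17  T4=7  T5=12
Turnaround = completion − arrival: T1=12, T2=12, T3=17, T4=7, T5=12
Total turnaround = 12 + 12 + 17 + 7 + 12 = 60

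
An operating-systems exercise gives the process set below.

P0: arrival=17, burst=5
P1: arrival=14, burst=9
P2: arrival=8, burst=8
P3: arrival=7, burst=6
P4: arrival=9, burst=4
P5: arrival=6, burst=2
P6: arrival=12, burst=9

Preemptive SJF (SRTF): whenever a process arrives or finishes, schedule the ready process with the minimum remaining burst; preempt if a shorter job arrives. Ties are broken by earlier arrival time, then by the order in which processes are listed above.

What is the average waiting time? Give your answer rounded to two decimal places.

Timeline: | idle 0-6 | P5 6-8 | P3 8-9 | P4 9-13 | P3 13-18 | P0 18-23 | P2 23-31 | P6 31-40 | P1 40-49 |
Completion: P0=23  P1=49  P2=31  P3=18  P4=13  P5=8  P6=40
Turnaround (C−A): P0=6  P1=35  P2=23  P3=11  P4=4  P5=2  P6=28
Waiting times: P0=1, P1=26, P2=15, P3=5, P4=0, P5=0, P6=19
Average waiting = (1+26+15+5+0+0+19) / 7 = 66/7 = 9.43

9.43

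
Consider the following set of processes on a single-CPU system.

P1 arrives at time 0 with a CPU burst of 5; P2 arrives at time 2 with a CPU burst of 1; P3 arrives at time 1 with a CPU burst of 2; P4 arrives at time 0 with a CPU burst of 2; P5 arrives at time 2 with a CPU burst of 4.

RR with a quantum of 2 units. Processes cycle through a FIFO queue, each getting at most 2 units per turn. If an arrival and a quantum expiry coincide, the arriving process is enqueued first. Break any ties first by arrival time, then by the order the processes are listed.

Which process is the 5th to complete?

Schedule: | P1 0-2 | P4 2-4 | P3 4-6 | P2 6-7 | P5 7-9 | P1 9-11 | P5 11-13 | P1 13-14 |
Completion: P1=14  P2=7  P3=6  P4=4  P5=13
Finish order: P4 → P3 → P2 → P5 → P1

P1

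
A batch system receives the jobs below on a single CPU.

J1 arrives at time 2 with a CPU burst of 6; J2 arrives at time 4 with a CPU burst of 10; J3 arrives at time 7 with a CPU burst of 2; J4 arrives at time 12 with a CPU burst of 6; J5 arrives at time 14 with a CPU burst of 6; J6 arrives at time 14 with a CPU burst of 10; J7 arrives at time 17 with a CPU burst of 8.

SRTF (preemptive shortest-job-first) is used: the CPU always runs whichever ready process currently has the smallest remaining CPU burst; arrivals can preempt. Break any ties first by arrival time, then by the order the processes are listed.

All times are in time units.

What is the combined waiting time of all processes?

64

Schedule: | idle 0-2 | J1 2-8 | J3 8-10 | J2 10-12 | J4 12-18 | J5 18-24 | J2 24-32 | J7 32-40 | J6 40-50 |
Completion: J1=8  J2=32  J3=10  J4=18  J5=24  J6=50  J7=40
Turnaround (C−A): J1=6  J2=28  J3=3  J4=6  J5=10  J6=36  J7=23
Waiting = turnaround − burst: J1=0, J2=18, J3=1, J4=0, J5=4, J6=26, J7=15
Total waiting = 0 + 18 + 1 + 0 + 4 + 26 + 15 = 64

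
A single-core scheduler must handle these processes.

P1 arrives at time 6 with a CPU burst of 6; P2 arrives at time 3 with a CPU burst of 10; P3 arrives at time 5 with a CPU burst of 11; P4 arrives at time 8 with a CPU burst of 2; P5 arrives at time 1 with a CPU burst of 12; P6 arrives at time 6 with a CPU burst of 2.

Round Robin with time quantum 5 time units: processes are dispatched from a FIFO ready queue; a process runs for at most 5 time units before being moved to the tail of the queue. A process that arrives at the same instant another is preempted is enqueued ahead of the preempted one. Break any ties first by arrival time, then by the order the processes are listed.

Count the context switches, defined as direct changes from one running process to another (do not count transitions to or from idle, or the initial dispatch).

11

Schedule: | idle 0-1 | P5 1-6 | P2 6-11 | P3 11-16 | P1 16-21 | P6 21-23 | P5 23-28 | P4 28-30 | P2 30-35 | P3 35-40 | P1 40-41 | P5 41-43 | P3 43-44 |
Completion: P1=41  P2=35  P3=44  P4=30  P5=43  P6=23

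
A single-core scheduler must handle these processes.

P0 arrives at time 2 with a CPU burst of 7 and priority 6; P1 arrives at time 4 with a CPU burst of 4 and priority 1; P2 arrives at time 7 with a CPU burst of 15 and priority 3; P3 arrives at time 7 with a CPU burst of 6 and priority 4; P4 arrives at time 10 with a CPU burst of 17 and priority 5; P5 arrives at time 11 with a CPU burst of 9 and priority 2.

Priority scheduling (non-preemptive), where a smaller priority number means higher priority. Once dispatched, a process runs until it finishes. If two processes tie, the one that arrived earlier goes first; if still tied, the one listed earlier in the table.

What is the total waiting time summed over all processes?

85

Timeline: | idle 0-2 | P0 2-9 | P1 9-13 | P5 13-22 | P2 22-37 | P3 37-43 | P4 43-60 |
Completion: P0=9  P1=13  P2=37  P3=43  P4=60  P5=22
Turnaround (C−A): P0=7  P1=9  P2=30  P3=36  P4=50  P5=11
Waiting = turnaround − burst: P0=0, P1=5, P2=15, P3=30, P4=33, P5=2
Total waiting = 0 + 5 + 15 + 30 + 33 + 2 = 85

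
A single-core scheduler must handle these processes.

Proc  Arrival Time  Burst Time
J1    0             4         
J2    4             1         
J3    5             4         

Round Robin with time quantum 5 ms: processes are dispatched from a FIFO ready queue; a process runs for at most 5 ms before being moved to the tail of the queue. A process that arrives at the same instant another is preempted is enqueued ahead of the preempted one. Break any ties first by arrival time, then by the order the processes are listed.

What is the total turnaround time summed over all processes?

Gantt: | J1 0-4 | J2 4-5 | J3 5-9 |
Completion: J1=4  J2=5  J3=9
Turnaround (C−A): J1=4  J2=1  J3=4
Turnaround = completion − arrival: J1=4, J2=1, J3=4
Total turnaround = 4 + 1 + 4 = 9

9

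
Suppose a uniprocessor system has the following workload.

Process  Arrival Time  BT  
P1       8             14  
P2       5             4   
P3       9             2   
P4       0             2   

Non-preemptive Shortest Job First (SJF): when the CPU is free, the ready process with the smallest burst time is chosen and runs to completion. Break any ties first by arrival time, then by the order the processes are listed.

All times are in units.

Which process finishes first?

Schedule: | P4 0-2 | idle 2-5 | P2 5-9 | P3 9-11 | P1 11-25 |
Completion: P1=25  P2=9  P3=11  P4=2
Turnaround (C−A): P1=17  P2=4  P3=2  P4=2
Finish order: P4 → P2 → P3 → P1

P4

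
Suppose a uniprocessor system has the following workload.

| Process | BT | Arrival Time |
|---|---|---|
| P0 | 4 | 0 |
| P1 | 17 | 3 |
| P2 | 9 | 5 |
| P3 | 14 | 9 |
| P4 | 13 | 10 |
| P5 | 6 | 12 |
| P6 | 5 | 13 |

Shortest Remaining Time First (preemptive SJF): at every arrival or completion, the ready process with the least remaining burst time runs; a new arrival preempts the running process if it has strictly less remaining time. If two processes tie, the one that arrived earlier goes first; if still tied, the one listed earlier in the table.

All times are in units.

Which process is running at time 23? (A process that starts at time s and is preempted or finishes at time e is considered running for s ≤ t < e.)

Gantt: | P0 0-4 | P1 4-5 | P2 5-14 | P6 14-19 | P5 19-25 | P4 25-38 | P3 38-52 | P1 52-68 |
Completion: P0=4  P1=68  P2=14  P3=52  P4=38  P5=25  P6=19

P5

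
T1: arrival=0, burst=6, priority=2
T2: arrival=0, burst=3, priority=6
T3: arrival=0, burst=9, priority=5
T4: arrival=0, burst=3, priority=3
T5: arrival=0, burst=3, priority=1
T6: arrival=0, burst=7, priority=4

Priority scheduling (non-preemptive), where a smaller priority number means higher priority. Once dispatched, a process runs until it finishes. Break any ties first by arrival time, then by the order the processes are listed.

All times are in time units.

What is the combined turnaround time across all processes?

Schedule: | T5 0-3 | T1 3-9 | T4 9-12 | T6 12-19 | T3 19-28 | T2 28-31 |
Completion: T1=9  T2=31  T3=28  T4=12  T5=3  T6=19
Turnaround (C−A): T1=9  T2=31  T3=28  T4=12  T5=3  T6=19
Turnaround = completion − arrival: T1=9, T2=31, T3=28, T4=12, T5=3, T6=19
Total turnaround = 9 + 31 + 28 + 12 + 3 + 19 = 102

102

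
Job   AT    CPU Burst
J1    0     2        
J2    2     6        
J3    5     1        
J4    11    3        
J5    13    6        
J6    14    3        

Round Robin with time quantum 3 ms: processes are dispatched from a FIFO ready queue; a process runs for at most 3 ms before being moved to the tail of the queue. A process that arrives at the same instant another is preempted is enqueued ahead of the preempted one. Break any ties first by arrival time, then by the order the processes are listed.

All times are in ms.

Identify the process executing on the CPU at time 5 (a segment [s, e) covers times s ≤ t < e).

Gantt: | J1 0-2 | J2 2-5 | J3 5-6 | J2 6-9 | idle 9-11 | J4 11-14 | J5 14-17 | J6 17-20 | J5 20-23 |
Completion: J1=2  J2=9  J3=6  J4=14  J5=23  J6=20

J3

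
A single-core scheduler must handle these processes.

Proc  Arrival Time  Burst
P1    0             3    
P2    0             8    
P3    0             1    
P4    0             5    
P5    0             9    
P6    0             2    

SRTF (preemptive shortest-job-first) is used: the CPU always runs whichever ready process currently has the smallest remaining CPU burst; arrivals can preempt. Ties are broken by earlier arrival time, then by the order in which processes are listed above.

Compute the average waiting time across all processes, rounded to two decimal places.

Timeline: | P3 0-1 | P6 1-3 | P1 3-6 | P4 6-11 | P2 11-19 | P5 19-28 |
Completion: P1=6  P2=19  P3=1  P4=11  P5=28  P6=3
Waiting times: P1=3, P2=11, P3=0, P4=6, P5=19, P6=1
Average waiting = (3+11+0+6+19+1) / 6 = 40/6 = 6.67

6.67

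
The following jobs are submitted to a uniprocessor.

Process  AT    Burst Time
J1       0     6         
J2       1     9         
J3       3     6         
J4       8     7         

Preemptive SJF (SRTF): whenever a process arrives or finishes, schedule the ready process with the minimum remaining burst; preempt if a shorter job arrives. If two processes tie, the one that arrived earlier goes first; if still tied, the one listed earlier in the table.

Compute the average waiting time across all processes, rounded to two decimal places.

6.25

Timeline: | J1 0-6 | J3 6-12 | J4 12-19 | J2 19-28 |
Completion: J1=6  J2=28  J3=12  J4=19
Turnaround (C−A): J1=6  J2=27  J3=9  J4=11
Waiting times: J1=0, J2=18, J3=3, J4=4
Average waiting = (0+18+3+4) / 4 = 25/4 = 6.25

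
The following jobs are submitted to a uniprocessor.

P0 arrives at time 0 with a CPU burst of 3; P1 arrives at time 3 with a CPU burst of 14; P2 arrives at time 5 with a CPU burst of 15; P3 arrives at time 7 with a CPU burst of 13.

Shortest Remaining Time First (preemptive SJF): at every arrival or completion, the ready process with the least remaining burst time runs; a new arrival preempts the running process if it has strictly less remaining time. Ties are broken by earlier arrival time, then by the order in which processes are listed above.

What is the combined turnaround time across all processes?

80

Timeline: | P0 0-3 | P1 3-17 | P3 17-30 | P2 30-45 |
Completion: P0=3  P1=17  P2=45  P3=30
Turnaround (C−A): P0=3  P1=14  P2=40  P3=23
Turnaround = completion − arrival: P0=3, P1=14, P2=40, P3=23
Total turnaround = 3 + 14 + 40 + 23 = 80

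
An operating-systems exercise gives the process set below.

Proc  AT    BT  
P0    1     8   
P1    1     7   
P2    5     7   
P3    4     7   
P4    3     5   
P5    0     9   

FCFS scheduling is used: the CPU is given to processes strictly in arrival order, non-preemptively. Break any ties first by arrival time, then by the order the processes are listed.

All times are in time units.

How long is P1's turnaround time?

Gantt: | P5 0-9 | P0 9-17 | P1 17-24 | P4 24-29 | P3 29-36 | P2 36-43 |
Completion: P0=17  P1=24  P2=43  P3=36  P4=29  P5=9
Turnaround (C−A): P0=16  P1=23  P2=38  P3=32  P4=26  P5=9
Turnaround(P1) = completion − arrival = 24 − 1 = 23

23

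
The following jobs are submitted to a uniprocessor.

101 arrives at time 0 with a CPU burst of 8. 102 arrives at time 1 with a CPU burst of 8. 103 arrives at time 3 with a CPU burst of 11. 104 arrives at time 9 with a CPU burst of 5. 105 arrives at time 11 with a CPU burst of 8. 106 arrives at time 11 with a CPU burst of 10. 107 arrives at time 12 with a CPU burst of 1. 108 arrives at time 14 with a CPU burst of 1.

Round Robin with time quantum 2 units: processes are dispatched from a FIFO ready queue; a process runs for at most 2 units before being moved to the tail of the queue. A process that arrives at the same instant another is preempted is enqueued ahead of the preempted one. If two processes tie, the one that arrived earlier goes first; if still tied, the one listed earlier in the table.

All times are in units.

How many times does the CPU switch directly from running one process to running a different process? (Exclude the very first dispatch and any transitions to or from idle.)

27

Gantt: | 101 0-2 | 102 2-4 | 101 4-6 | 103 6-8 | 102 8-10 | 101 10-12 | 103 12-14 | 104 14-16 | 102 16-18 | 105 18-20 | 106 20-22 | 107 22-23 | 101 23-25 | 108 25-26 | 103 26-28 | 104 28-30 | 102 30-32 | 105 32-34 | 106 34-36 | 103 36-38 | 104 38-39 | 105 39-41 | 106 41-43 | 103 43-45 | 105 45-47 | 106 47-49 | 103 49-50 | 106 50-52 |
Completion: 101=25  102=32  103=50  104=39  105=47  106=52  107=23  108=26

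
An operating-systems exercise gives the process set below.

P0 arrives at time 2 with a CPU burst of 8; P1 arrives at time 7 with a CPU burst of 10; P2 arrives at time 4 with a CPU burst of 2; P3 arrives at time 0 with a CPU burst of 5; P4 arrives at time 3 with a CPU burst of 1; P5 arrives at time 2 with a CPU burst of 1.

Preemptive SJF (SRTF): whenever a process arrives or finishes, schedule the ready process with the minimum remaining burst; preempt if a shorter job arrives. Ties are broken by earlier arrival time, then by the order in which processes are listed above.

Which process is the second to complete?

P4

Gantt: | P3 0-2 | P5 2-3 | P4 3-4 | P2 4-6 | P3 6-9 | P0 9-17 | P1 17-27 |
Completion: P0=17  P1=27  P2=6  P3=9  P4=4  P5=3
Finish order: P5 → P4 → P2 → P3 → P0 → P1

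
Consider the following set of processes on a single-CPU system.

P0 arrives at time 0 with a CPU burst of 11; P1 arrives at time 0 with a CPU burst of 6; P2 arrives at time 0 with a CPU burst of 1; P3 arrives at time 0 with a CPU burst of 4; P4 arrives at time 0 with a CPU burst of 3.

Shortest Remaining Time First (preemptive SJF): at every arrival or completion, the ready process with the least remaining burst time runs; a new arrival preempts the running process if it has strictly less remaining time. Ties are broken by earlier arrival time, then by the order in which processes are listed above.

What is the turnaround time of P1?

14

Schedule: | P2 0-1 | P4 1-4 | P3 4-8 | P1 8-14 | P0 14-25 |
Completion: P0=25  P1=14  P2=1  P3=8  P4=4
Turnaround(P1) = completion − arrival = 14 − 0 = 14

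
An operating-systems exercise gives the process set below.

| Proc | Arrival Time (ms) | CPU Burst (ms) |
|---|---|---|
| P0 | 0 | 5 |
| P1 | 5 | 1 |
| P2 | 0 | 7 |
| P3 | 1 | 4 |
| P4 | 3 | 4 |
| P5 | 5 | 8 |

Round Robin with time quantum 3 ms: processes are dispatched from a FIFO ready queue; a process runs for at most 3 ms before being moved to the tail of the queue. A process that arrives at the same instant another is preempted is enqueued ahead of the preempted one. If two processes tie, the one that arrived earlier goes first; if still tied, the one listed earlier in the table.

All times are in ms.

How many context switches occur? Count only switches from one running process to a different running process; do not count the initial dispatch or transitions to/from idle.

12

Gantt: | P0 0-3 | P2 3-6 | P3 6-9 | P4 9-12 | P0 12-14 | P1 14-15 | P5 15-18 | P2 18-21 | P3 21-22 | P4 22-23 | P5 23-26 | P2 26-27 | P5 27-29 |
Completion: P0=14  P1=15  P2=27  P3=22  P4=23  P5=29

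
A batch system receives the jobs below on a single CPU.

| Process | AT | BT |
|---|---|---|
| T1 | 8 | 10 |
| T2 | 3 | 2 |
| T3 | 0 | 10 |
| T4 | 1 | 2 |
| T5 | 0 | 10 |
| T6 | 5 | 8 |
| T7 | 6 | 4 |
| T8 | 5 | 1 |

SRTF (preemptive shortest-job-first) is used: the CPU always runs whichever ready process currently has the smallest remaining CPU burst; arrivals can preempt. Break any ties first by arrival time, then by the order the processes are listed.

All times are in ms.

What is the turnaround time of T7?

4

Timeline: | T3 0-1 | T4 1-3 | T2 3-5 | T8 5-6 | T7 6-10 | T6 10-18 | T3 18-27 | T5 27-37 | T1 37-47 |
Completion: T1=47  T2=5  T3=27  T4=3  T5=37  T6=18  T7=10  T8=6
Turnaround(T7) = completion − arrival = 10 − 6 = 4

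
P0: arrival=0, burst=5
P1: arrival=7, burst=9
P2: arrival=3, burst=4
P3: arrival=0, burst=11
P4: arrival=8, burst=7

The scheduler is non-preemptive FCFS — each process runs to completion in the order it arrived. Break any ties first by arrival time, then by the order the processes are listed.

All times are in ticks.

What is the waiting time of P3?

Gantt: | P0 0-5 | P3 5-16 | P2 16-20 | P1 20-29 | P4 29-36 |
Completion: P0=5  P1=29  P2=20  P3=16  P4=36
Waiting(P3) = turnaround − burst = 16 − 11 = 5

5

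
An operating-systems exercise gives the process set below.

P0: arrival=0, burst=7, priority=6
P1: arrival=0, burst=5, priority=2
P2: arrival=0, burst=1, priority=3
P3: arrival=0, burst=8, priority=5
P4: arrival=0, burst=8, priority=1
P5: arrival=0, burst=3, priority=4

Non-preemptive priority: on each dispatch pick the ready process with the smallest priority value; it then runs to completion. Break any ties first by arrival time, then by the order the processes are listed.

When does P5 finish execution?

17

Gantt: | P4 0-8 | P1 8-13 | P2 13-14 | P5 14-17 | P3 17-25 | P0 25-32 |
Completion: P0=32  P1=13  P2=14  P3=25  P4=8  P5=17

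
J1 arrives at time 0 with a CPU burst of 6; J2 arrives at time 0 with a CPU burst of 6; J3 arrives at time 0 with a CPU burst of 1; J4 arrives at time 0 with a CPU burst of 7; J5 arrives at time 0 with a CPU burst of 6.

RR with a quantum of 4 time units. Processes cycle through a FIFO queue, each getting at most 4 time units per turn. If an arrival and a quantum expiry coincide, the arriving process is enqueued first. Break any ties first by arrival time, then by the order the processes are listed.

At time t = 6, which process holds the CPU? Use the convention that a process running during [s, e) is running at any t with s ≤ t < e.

Gantt: | J1 0-4 | J2 4-8 | J3 8-9 | J4 9-13 | J5 13-17 | J1 17-19 | J2 19-21 | J4 21-24 | J5 24-26 |
Completion: J1=19  J2=21  J3=9  J4=24  J5=26
Turnaround (C−A): J1=19  J2=21  J3=9  J4=24  J5=26

J2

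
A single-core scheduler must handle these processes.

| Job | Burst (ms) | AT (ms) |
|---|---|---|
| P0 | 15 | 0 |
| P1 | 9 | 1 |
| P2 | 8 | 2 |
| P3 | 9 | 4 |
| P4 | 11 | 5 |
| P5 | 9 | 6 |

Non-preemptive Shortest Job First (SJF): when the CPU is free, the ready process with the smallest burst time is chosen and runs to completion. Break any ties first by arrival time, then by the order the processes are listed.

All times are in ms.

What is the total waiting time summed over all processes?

Gantt: | P0 0-15 | P2 15-23 | P1 23-32 | P3 32-41 | P5 41-50 | P4 50-61 |
Completion: P0=15  P1=32  P2=23  P3=41  P4=61  P5=50
Waiting = turnaround − burst: P0=0, P1=22, P2=13, P3=28, P4=45, P5=35
Total waiting = 0 + 22 + 13 + 28 + 45 + 35 = 143

143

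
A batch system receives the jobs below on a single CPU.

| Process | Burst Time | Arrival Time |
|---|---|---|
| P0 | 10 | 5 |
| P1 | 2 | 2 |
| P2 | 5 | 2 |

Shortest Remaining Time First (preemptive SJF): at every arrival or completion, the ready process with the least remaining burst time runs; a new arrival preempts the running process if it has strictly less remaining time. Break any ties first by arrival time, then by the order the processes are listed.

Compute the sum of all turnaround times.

23

Gantt: | idle 0-2 | P1 2-4 | P2 4-9 | P0 9-19 |
Completion: P0=19  P1=4  P2=9
Turnaround (C−A): P0=14  P1=2  P2=7
Turnaround = completion − arrival: P0=14, P1=2, P2=7
Total turnaround = 14 + 2 + 7 = 23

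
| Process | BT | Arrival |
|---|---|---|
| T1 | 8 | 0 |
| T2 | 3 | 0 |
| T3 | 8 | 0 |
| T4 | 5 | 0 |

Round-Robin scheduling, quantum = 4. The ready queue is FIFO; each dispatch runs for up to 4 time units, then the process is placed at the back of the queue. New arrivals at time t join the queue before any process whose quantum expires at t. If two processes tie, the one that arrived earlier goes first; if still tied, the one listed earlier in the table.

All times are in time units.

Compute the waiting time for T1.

11

Timeline: | T1 0-4 | T2 4-7 | T3 7-11 | T4 11-15 | T1 15-19 | T3 19-23 | T4 23-24 |
Completion: T1=19  T2=7  T3=23  T4=24
Waiting(T1) = turnaround − burst = 19 − 8 = 11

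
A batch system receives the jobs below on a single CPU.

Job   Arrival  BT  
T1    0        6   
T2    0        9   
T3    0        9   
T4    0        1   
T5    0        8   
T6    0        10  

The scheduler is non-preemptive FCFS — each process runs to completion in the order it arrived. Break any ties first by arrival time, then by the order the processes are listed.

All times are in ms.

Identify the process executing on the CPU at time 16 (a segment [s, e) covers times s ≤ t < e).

Schedule: | T1 0-6 | T2 6-15 | T3 15-24 | T4 24-25 | T5 25-33 | T6 33-43 |
Completion: T1=6  T2=15  T3=24  T4=25  T5=33  T6=43
Turnaround (C−A): T1=6  T2=15  T3=24  T4=25  T5=33  T6=43

T3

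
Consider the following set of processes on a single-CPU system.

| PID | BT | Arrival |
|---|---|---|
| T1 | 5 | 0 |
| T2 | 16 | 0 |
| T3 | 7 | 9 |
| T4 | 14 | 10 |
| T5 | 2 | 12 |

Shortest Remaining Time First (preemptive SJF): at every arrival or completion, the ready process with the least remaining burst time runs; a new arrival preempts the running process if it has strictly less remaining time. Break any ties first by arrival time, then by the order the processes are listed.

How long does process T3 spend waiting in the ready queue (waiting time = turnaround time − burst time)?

2

Timeline: | T1 0-5 | T2 5-9 | T3 9-12 | T5 12-14 | T3 14-18 | T2 18-30 | T4 30-44 |
Completion: T1=5  T2=30  T3=18  T4=44  T5=14
Turnaround (C−A): T1=5  T2=30  T3=9  T4=34  T5=2
Waiting(T3) = turnaround − burst = 9 − 7 = 2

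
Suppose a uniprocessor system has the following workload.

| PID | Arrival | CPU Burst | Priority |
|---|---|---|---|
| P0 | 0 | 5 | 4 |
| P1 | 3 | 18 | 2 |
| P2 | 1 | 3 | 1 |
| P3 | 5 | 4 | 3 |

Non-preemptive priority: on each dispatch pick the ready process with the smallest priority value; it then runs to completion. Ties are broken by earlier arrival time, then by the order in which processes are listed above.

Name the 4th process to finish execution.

P3

Gantt: | P0 0-5 | P2 5-8 | P1 8-26 | P3 26-30 |
Completion: P0=5  P1=26  P2=8  P3=30
Finish order: P0 → P2 → P1 → P3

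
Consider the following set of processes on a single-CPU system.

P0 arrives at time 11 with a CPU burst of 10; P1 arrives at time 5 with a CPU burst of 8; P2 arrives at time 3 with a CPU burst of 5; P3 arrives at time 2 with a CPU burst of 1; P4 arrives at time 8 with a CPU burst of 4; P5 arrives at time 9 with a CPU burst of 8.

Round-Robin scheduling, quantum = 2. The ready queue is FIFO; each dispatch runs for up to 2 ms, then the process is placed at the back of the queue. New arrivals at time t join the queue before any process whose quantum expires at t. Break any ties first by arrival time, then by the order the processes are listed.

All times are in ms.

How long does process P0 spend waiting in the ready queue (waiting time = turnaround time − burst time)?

Timeline: | idle 0-2 | P3 2-3 | P2 3-5 | P1 5-7 | P2 7-9 | P1 9-11 | P4 11-13 | P5 13-15 | P2 15-16 | P0 16-18 | P1 18-20 | P4 20-22 | P5 22-24 | P0 24-26 | P1 26-28 | P5 28-30 | P0 30-32 | P5 32-34 | P0 34-38 |
Completion: P0=38  P1=28  P2=16  P3=3  P4=22  P5=34
Waiting(P0) = turnaround − burst = 27 − 10 = 17

17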